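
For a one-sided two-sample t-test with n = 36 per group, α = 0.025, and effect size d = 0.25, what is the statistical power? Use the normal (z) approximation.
Power ≈ 0.18

Power calculation (two-sample t-test, normal approximation):
z_β = d · √(n/2) - z_α
z_β = 0.25 · √(36/2) - 1.960
z_β = 0.25 · 4.243 - 1.960
z_β = -0.899

Power = Φ(z_β) = Φ(-0.899) ≈ 0.184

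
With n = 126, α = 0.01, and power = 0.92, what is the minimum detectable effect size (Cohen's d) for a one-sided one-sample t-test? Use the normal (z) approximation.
d ≈ 0.33

Minimum detectable effect (one-sample t-test, normal approximation):
d = (z_α + z_β) / √n
d = (2.326 + 1.405) / √126
d = 3.731 / 11.225
d ≈ 0.33

By Cohen's convention (0.2 small / 0.5 medium / 0.8 large): small effect.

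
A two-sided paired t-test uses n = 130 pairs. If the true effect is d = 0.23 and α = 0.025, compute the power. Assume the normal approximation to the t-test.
Power ≈ 0.65

Power calculation (paired t-test, normal approximation):
z_β = d · √n - z_{α/2}
z_β = 0.23 · √130 - 2.241
z_β = 0.23 · 11.402 - 2.241
z_β = 0.381

Power = Φ(z_β) = Φ(0.381) ≈ 0.648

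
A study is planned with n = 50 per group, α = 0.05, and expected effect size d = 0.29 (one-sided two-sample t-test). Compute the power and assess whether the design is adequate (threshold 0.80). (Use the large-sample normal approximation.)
Power ≈ 0.42; the study is underpowered (power < 0.80)

Power calculation (two-sample t-test, normal approximation):
z_β = d · √(n/2) - z_α
z_β = 0.29 · √(50/2) - 1.645
z_β = 0.29 · 5.000 - 1.645
z_β = -0.195

Power = Φ(z_β) = Φ(-0.195) ≈ 0.423

Effect size d = 0.29 is small by Cohen's convention (0.2/0.5/0.8).

Threshold: power ≥ 0.80 is conventionally adequate.
Power ≈ 0.42 → the study is underpowered (power < 0.80).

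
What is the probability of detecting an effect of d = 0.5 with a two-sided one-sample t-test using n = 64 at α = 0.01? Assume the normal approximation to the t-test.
Power ≈ 0.92

Power calculation (one-sample t-test, normal approximation):
z_β = d · √n - z_{α/2}
z_β = 0.5 · √64 - 2.576
z_β = 0.5 · 8.000 - 2.576
z_β = 1.424

Power = Φ(z_β) = Φ(1.424) ≈ 0.923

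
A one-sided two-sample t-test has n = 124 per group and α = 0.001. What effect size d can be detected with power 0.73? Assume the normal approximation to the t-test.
d ≈ 0.47

Minimum detectable effect (two-sample t-test, normal approximation):
d = (z_α + z_β) / √(n/2)
d = (3.090 + 0.613) / √(124/2)
d = 3.703 / 7.874
d ≈ 0.47

By Cohen's convention (0.2 small / 0.5 medium / 0.8 large): small effect.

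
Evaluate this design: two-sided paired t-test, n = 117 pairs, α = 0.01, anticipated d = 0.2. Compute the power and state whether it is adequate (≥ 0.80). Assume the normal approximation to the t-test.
Power ≈ 0.34; the study is underpowered (power < 0.80)

Power calculation (paired t-test, normal approximation):
z_β = d · √n - z_{α/2}
z_β = 0.2 · √117 - 2.576
z_β = 0.2 · 10.817 - 2.576
z_β = -0.412

Power = Φ(z_β) = Φ(-0.412) ≈ 0.340

Effect size d = 0.2 is small by Cohen's convention (0.2/0.5/0.8).

Threshold: power ≥ 0.80 is conventionally adequate.
Power ≈ 0.34 → the study is underpowered (power < 0.80).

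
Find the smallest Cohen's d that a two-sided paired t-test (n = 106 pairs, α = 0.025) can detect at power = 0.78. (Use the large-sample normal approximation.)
d ≈ 0.29

Minimum detectable effect (paired t-test, normal approximation):
d = (z_{α/2} + z_β) / √n
d = (2.241 + 0.772) / √106
d = 3.014 / 10.296
d ≈ 0.29

By Cohen's convention (0.2 small / 0.5 medium / 0.8 large): small effect.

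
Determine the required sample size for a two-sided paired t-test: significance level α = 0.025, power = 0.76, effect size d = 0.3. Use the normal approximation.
n = 97 pairs

Sample size formula (paired t-test, normal approximation):
n = ((z_{α/2} + z_β) / d)²

z_{α/2} = 2.241 (for α = 0.025, two-sided)
z_β = 0.706 (for power = 0.76)
d = 0.3

n = ((2.241 + 0.706) / 0.3)²
n = (9.823)²
n ≈ 96.49
Round up to the next whole number: n = 97 pairs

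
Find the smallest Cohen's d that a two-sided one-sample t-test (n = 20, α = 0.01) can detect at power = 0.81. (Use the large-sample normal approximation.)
d ≈ 0.77

Minimum detectable effect (one-sample t-test, normal approximation):
d = (z_{α/2} + z_β) / √n
d = (2.576 + 0.878) / √20
d = 3.454 / 4.472
d ≈ 0.77

By Cohen's convention (0.2 small / 0.5 medium / 0.8 large): medium effect.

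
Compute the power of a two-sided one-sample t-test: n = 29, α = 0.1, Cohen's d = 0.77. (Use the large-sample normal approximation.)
Power ≈ 0.99

Power calculation (one-sample t-test, normal approximation):
z_β = d · √n - z_{α/2}
z_β = 0.77 · √29 - 1.645
z_β = 0.77 · 5.385 - 1.645
z_β = 2.502

Power = Φ(z_β) = Φ(2.502) ≈ 0.994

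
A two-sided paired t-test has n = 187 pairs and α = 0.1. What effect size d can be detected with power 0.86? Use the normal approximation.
d ≈ 0.20

Minimum detectable effect (paired t-test, normal approximation):
d = (z_{α/2} + z_β) / √n
d = (1.645 + 1.080) / √187
d = 2.725 / 13.675
d ≈ 0.20

By Cohen's convention (0.2 small / 0.5 medium / 0.8 large): small effect.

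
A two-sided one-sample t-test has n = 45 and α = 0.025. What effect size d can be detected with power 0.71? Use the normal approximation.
d ≈ 0.42

Minimum detectable effect (one-sample t-test, normal approximation):
d = (z_{α/2} + z_β) / √n
d = (2.241 + 0.553) / √45
d = 2.795 / 6.708
d ≈ 0.42

By Cohen's convention (0.2 small / 0.5 medium / 0.8 large): small effect.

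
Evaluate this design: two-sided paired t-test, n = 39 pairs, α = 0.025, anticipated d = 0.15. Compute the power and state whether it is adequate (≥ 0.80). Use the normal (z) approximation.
Power ≈ 0.10; the study is underpowered (power < 0.80)

Power calculation (paired t-test, normal approximation):
z_β = d · √n - z_{α/2}
z_β = 0.15 · √39 - 2.241
z_β = 0.15 · 6.245 - 2.241
z_β = -1.305

Power = Φ(z_β) = Φ(-1.305) ≈ 0.096

Effect size d = 0.15 is very small by Cohen's convention (0.2/0.5/0.8).

Threshold: power ≥ 0.80 is conventionally adequate.
Power ≈ 0.10 → the study is underpowered (power < 0.80).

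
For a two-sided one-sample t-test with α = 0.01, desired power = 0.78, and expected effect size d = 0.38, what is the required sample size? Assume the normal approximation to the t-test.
n = 78

Sample size formula (one-sample t-test, normal approximation):
n = ((z_{α/2} + z_β) / d)²

z_{α/2} = 2.576 (for α = 0.01, two-sided)
z_β = 0.772 (for power = 0.78)
d = 0.38

n = ((2.576 + 0.772) / 0.38)²
n = (8.811)²
n ≈ 77.63
Round up to the next whole number: n = 78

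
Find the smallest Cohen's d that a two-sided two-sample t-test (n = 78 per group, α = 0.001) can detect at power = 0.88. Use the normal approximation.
d ≈ 0.72

Minimum detectable effect (two-sample t-test, normal approximation):
d = (z_{α/2} + z_β) / √(n/2)
d = (3.291 + 1.175) / √(78/2)
d = 4.466 / 6.245
d ≈ 0.72

By Cohen's convention (0.2 small / 0.5 medium / 0.8 large): medium effect.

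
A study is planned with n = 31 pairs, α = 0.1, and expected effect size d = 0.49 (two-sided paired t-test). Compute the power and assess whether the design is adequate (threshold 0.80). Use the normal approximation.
Power ≈ 0.86; the study is adequately powered (power ≥ 0.80)

Power calculation (paired t-test, normal approximation):
z_β = d · √n - z_{α/2}
z_β = 0.49 · √31 - 1.645
z_β = 0.49 · 5.568 - 1.645
z_β = 1.083

Power = Φ(z_β) = Φ(1.083) ≈ 0.861

Effect size d = 0.49 is small by Cohen's convention (0.2/0.5/0.8).

Threshold: power ≥ 0.80 is conventionally adequate.
Power ≈ 0.86 → the study is adequately powered (power ≥ 0.80).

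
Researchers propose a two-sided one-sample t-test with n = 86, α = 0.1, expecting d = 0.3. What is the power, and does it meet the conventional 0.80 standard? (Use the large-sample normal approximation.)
Power ≈ 0.87; the study is adequately powered (power ≥ 0.80)

Power calculation (one-sample t-test, normal approximation):
z_β = d · √n - z_{α/2}
z_β = 0.3 · √86 - 1.645
z_β = 0.3 · 9.274 - 1.645
z_β = 1.137

Power = Φ(z_β) = Φ(1.137) ≈ 0.872

Effect size d = 0.3 is small by Cohen's convention (0.2/0.5/0.8).

Threshold: power ≥ 0.80 is conventionally adequate.
Power ≈ 0.87 → the study is adequately powered (power ≥ 0.80).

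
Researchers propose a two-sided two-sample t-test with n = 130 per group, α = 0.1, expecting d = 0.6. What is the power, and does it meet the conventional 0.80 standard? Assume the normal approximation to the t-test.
Power ≈ 1.00; the study is adequately powered (power ≥ 0.80)

Power calculation (two-sample t-test, normal approximation):
z_β = d · √(n/2) - z_{α/2}
z_β = 0.6 · √(130/2) - 1.645
z_β = 0.6 · 8.062 - 1.645
z_β = 3.193

Power = Φ(z_β) = Φ(3.193) ≈ 0.999

Effect size d = 0.6 is medium by Cohen's convention (0.2/0.5/0.8).

Threshold: power ≥ 0.80 is conventionally adequate.
Power ≈ 1.00 → the study is adequately powered (power ≥ 0.80).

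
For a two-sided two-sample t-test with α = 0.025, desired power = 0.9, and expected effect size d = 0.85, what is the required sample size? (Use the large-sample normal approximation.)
n = 35 per group

Sample size formula (two-sample t-test, normal approximation):
n = 2 · ((z_{α/2} + z_β) / d)²

z_{α/2} = 2.241 (for α = 0.025, two-sided)
z_β = 1.282 (for power = 0.9)
d = 0.85

n = 2 · ((2.241 + 1.282) / 0.85)²
n = 2 · (4.145)²
n ≈ 34.36
Round up to the next whole number: n = 35 per group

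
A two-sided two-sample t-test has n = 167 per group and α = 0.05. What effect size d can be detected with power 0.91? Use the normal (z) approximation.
d ≈ 0.36

Minimum detectable effect (two-sample t-test, normal approximation):
d = (z_{α/2} + z_β) / √(n/2)
d = (1.960 + 1.341) / √(167/2)
d = 3.301 / 9.138
d ≈ 0.36

By Cohen's convention (0.2 small / 0.5 medium / 0.8 large): small effect.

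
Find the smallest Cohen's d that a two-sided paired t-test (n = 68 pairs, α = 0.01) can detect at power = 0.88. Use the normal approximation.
d ≈ 0.45

Minimum detectable effect (paired t-test, normal approximation):
d = (z_{α/2} + z_β) / √n
d = (2.576 + 1.175) / √68
d = 3.751 / 8.246
d ≈ 0.45

By Cohen's convention (0.2 small / 0.5 medium / 0.8 large): small effect.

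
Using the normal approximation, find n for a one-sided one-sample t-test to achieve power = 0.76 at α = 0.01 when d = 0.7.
n = 19

Sample size formula (one-sample t-test, normal approximation):
n = ((z_α + z_β) / d)²

z_α = 2.326 (for α = 0.01, one-sided)
z_β = 0.706 (for power = 0.76)
d = 0.7

n = ((2.326 + 0.706) / 0.7)²
n = (4.331)²
n ≈ 18.76
Round up to the next whole number: n = 19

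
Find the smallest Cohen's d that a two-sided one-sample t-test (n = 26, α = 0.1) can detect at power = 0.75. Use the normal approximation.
d ≈ 0.45

Minimum detectable effect (one-sample t-test, normal approximation):
d = (z_{α/2} + z_β) / √n
d = (1.645 + 0.674) / √26
d = 2.319 / 5.099
d ≈ 0.45

By Cohen's convention (0.2 small / 0.5 medium / 0.8 large): small effect.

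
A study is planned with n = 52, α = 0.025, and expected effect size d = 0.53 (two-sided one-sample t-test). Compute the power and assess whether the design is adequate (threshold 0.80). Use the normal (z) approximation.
Power ≈ 0.94; the study is adequately powered (power ≥ 0.80)

Power calculation (one-sample t-test, normal approximation):
z_β = d · √n - z_{α/2}
z_β = 0.53 · √52 - 2.241
z_β = 0.53 · 7.211 - 2.241
z_β = 1.580

Power = Φ(z_β) = Φ(1.580) ≈ 0.943

Effect size d = 0.53 is medium by Cohen's convention (0.2/0.5/0.8).

Threshold: power ≥ 0.80 is conventionally adequate.
Power ≈ 0.94 → the study is adequately powered (power ≥ 0.80).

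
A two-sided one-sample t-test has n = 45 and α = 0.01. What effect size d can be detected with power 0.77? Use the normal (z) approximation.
d ≈ 0.49

Minimum detectable effect (one-sample t-test, normal approximation):
d = (z_{α/2} + z_β) / √n
d = (2.576 + 0.739) / √45
d = 3.315 / 6.708
d ≈ 0.49

By Cohen's convention (0.2 small / 0.5 medium / 0.8 large): small effect.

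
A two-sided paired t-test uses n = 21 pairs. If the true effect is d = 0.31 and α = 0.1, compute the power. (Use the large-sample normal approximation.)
Power ≈ 0.41

Power calculation (paired t-test, normal approximation):
z_β = d · √n - z_{α/2}
z_β = 0.31 · √21 - 1.645
z_β = 0.31 · 4.583 - 1.645
z_β = -0.224

Power = Φ(z_β) = Φ(-0.224) ≈ 0.411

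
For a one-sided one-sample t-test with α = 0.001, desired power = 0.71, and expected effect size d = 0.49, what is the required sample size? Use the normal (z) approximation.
n = 56

Sample size formula (one-sample t-test, normal approximation):
n = ((z_α + z_β) / d)²

z_α = 3.090 (for α = 0.001, one-sided)
z_β = 0.553 (for power = 0.71)
d = 0.49

n = ((3.090 + 0.553) / 0.49)²
n = (7.435)²
n ≈ 55.28
Round up to the next whole number: n = 56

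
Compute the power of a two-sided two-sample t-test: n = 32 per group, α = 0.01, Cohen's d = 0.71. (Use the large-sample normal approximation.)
Power ≈ 0.60

Power calculation (two-sample t-test, normal approximation):
z_β = d · √(n/2) - z_{α/2}
z_β = 0.71 · √(32/2) - 2.576
z_β = 0.71 · 4.000 - 2.576
z_β = 0.264

Power = Φ(z_β) = Φ(0.264) ≈ 0.604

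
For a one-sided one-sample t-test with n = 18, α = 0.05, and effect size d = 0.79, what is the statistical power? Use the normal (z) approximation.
Power ≈ 0.96

Power calculation (one-sample t-test, normal approximation):
z_β = d · √n - z_α
z_β = 0.79 · √18 - 1.645
z_β = 0.79 · 4.243 - 1.645
z_β = 1.707

Power = Φ(z_β) = Φ(1.707) ≈ 0.956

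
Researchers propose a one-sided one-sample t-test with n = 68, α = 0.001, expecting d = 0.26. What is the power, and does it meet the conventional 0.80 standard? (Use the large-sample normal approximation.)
Power ≈ 0.17; the study is underpowered (power < 0.80)

Power calculation (one-sample t-test, normal approximation):
z_β = d · √n - z_α
z_β = 0.26 · √68 - 3.090
z_β = 0.26 · 8.246 - 3.090
z_β = -0.946

Power = Φ(z_β) = Φ(-0.946) ≈ 0.172

Effect size d = 0.26 is small by Cohen's convention (0.2/0.5/0.8).

Threshold: power ≥ 0.80 is conventionally adequate.
Power ≈ 0.17 → the study is underpowered (power < 0.80).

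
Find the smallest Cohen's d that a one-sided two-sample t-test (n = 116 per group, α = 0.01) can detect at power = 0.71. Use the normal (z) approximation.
d ≈ 0.38

Minimum detectable effect (two-sample t-test, normal approximation):
d = (z_α + z_β) / √(n/2)
d = (2.326 + 0.553) / √(116/2)
d = 2.880 / 7.616
d ≈ 0.38

By Cohen's convention (0.2 small / 0.5 medium / 0.8 large): small effect.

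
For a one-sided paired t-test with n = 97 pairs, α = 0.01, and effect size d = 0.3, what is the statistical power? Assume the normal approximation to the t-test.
Power ≈ 0.74

Power calculation (paired t-test, normal approximation):
z_β = d · √n - z_α
z_β = 0.3 · √97 - 2.326
z_β = 0.3 · 9.849 - 2.326
z_β = 0.628

Power = Φ(z_β) = Φ(0.628) ≈ 0.735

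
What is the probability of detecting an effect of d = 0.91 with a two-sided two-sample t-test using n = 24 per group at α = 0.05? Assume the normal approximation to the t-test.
Power ≈ 0.88

Power calculation (two-sample t-test, normal approximation):
z_β = d · √(n/2) - z_{α/2}
z_β = 0.91 · √(24/2) - 1.960
z_β = 0.91 · 3.464 - 1.960
z_β = 1.192

Power = Φ(z_β) = Φ(1.192) ≈ 0.883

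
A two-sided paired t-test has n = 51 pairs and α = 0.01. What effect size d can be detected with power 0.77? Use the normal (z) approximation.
d ≈ 0.46

Minimum detectable effect (paired t-test, normal approximation):
d = (z_{α/2} + z_β) / √n
d = (2.576 + 0.739) / √51
d = 3.315 / 7.141
d ≈ 0.46

By Cohen's convention (0.2 small / 0.5 medium / 0.8 large): small effect.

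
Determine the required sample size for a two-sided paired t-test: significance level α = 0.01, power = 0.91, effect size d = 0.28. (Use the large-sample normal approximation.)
n = 196 pairs

Sample size formula (paired t-test, normal approximation):
n = ((z_{α/2} + z_β) / d)²

z_{α/2} = 2.576 (for α = 0.01, two-sided)
z_β = 1.341 (for power = 0.91)
d = 0.28

n = ((2.576 + 1.341) / 0.28)²
n = (13.989)²
n ≈ 195.69
Round up to the next whole number: n = 196 pairs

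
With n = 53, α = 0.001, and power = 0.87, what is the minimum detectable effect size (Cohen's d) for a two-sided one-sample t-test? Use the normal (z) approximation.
d ≈ 0.61

Minimum detectable effect (one-sample t-test, normal approximation):
d = (z_{α/2} + z_β) / √n
d = (3.291 + 1.126) / √53
d = 4.417 / 7.280
d ≈ 0.61

By Cohen's convention (0.2 small / 0.5 medium / 0.8 large): medium effect.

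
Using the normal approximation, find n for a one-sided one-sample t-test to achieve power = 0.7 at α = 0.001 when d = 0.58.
n = 39

Sample size formula (one-sample t-test, normal approximation):
n = ((z_α + z_β) / d)²

z_α = 3.090 (for α = 0.001, one-sided)
z_β = 0.524 (for power = 0.7)
d = 0.58

n = ((3.090 + 0.524) / 0.58)²
n = (6.231)²
n ≈ 38.83
Round up to the next whole number: n = 39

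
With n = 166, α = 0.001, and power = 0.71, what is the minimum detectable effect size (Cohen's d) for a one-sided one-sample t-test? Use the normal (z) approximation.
d ≈ 0.28

Minimum detectable effect (one-sample t-test, normal approximation):
d = (z_α + z_β) / √n
d = (3.090 + 0.553) / √166
d = 3.644 / 12.884
d ≈ 0.28

By Cohen's convention (0.2 small / 0.5 medium / 0.8 large): small effect.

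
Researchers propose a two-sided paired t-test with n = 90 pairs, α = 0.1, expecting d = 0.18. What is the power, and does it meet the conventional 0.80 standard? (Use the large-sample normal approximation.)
Power ≈ 0.53; the study is underpowered (power < 0.80)

Power calculation (paired t-test, normal approximation):
z_β = d · √n - z_{α/2}
z_β = 0.18 · √90 - 1.645
z_β = 0.18 · 9.487 - 1.645
z_β = 0.063

Power = Φ(z_β) = Φ(0.063) ≈ 0.525

Effect size d = 0.18 is very small by Cohen's convention (0.2/0.5/0.8).

Threshold: power ≥ 0.80 is conventionally adequate.
Power ≈ 0.53 → the study is underpowered (power < 0.80).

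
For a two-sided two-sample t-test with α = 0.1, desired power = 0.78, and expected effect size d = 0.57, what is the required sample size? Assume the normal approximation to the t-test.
n = 36 per group

Sample size formula (two-sample t-test, normal approximation):
n = 2 · ((z_{α/2} + z_β) / d)²

z_{α/2} = 1.645 (for α = 0.1, two-sided)
z_β = 0.772 (for power = 0.78)
d = 0.57

n = 2 · ((1.645 + 0.772) / 0.57)²
n = 2 · (4.240)²
n ≈ 35.96
Round up to the next whole number: n = 36 per group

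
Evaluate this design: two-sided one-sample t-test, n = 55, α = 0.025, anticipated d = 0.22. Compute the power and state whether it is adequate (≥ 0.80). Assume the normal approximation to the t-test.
Power ≈ 0.27; the study is underpowered (power < 0.80)

Power calculation (one-sample t-test, normal approximation):
z_β = d · √n - z_{α/2}
z_β = 0.22 · √55 - 2.241
z_β = 0.22 · 7.416 - 2.241
z_β = -0.610

Power = Φ(z_β) = Φ(-0.610) ≈ 0.271

Effect size d = 0.22 is small by Cohen's convention (0.2/0.5/0.8).

Threshold: power ≥ 0.80 is conventionally adequate.
Power ≈ 0.27 → the study is underpowered (power < 0.80).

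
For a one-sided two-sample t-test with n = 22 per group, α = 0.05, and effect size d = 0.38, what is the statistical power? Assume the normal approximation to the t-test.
Power ≈ 0.35

Power calculation (two-sample t-test, normal approximation):
z_β = d · √(n/2) - z_α
z_β = 0.38 · √(22/2) - 1.645
z_β = 0.38 · 3.317 - 1.645
z_β = -0.385

Power = Φ(z_β) = Φ(-0.385) ≈ 0.350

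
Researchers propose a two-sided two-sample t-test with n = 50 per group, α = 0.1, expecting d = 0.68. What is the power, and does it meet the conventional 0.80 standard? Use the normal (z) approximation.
Power ≈ 0.96; the study is adequately powered (power ≥ 0.80)

Power calculation (two-sample t-test, normal approximation):
z_β = d · √(n/2) - z_{α/2}
z_β = 0.68 · √(50/2) - 1.645
z_β = 0.68 · 5.000 - 1.645
z_β = 1.755

Power = Φ(z_β) = Φ(1.755) ≈ 0.960

Effect size d = 0.68 is medium by Cohen's convention (0.2/0.5/0.8).

Threshold: power ≥ 0.80 is conventionally adequate.
Power ≈ 0.96 → the study is adequately powered (power ≥ 0.80).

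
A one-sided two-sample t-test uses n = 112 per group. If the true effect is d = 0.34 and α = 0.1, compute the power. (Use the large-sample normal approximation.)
Power ≈ 0.90

Power calculation (two-sample t-test, normal approximation):
z_β = d · √(n/2) - z_α
z_β = 0.34 · √(112/2) - 1.282
z_β = 0.34 · 7.483 - 1.282
z_β = 1.263

Power = Φ(z_β) = Φ(1.263) ≈ 0.897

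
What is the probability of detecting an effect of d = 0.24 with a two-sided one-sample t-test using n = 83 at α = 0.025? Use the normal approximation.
Power ≈ 0.48

Power calculation (one-sample t-test, normal approximation):
z_β = d · √n - z_{α/2}
z_β = 0.24 · √83 - 2.241
z_β = 0.24 · 9.110 - 2.241
z_β = -0.055

Power = Φ(z_β) = Φ(-0.055) ≈ 0.478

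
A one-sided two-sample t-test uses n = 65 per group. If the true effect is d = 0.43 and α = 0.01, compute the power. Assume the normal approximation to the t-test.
Power ≈ 0.55

Power calculation (two-sample t-test, normal approximation):
z_β = d · √(n/2) - z_α
z_β = 0.43 · √(65/2) - 2.326
z_β = 0.43 · 5.701 - 2.326
z_β = 0.125

Power = Φ(z_β) = Φ(0.125) ≈ 0.550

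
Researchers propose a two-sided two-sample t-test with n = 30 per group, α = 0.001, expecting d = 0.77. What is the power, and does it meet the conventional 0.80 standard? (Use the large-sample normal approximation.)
Power ≈ 0.38; the study is underpowered (power < 0.80)

Power calculation (two-sample t-test, normal approximation):
z_β = d · √(n/2) - z_{α/2}
z_β = 0.77 · √(30/2) - 3.291
z_β = 0.77 · 3.873 - 3.291
z_β = -0.308

Power = Φ(z_β) = Φ(-0.308) ≈ 0.379

Effect size d = 0.77 is medium by Cohen's convention (0.2/0.5/0.8).

Threshold: power ≥ 0.80 is conventionally adequate.
Power ≈ 0.38 → the study is underpowered (power < 0.80).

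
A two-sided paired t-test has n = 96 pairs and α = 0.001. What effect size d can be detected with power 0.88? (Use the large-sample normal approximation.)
d ≈ 0.46

Minimum detectable effect (paired t-test, normal approximation):
d = (z_{α/2} + z_β) / √n
d = (3.291 + 1.175) / √96
d = 4.466 / 9.798
d ≈ 0.46

By Cohen's convention (0.2 small / 0.5 medium / 0.8 large): small effect.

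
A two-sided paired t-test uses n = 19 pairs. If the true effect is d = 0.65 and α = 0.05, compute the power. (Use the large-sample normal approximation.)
Power ≈ 0.81

Power calculation (paired t-test, normal approximation):
z_β = d · √n - z_{α/2}
z_β = 0.65 · √19 - 1.960
z_β = 0.65 · 4.359 - 1.960
z_β = 0.873

Power = Φ(z_β) = Φ(0.873) ≈ 0.809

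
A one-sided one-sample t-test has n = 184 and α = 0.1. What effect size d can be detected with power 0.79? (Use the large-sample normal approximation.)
d ≈ 0.15

Minimum detectable effect (one-sample t-test, normal approximation):
d = (z_α + z_β) / √n
d = (1.282 + 0.806) / √184
d = 2.088 / 13.565
d ≈ 0.15

By Cohen's convention (0.2 small / 0.5 medium / 0.8 large): very small effect.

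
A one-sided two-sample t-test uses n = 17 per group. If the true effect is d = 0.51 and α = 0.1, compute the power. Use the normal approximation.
Power ≈ 0.58

Power calculation (two-sample t-test, normal approximation):
z_β = d · √(n/2) - z_α
z_β = 0.51 · √(17/2) - 1.282
z_β = 0.51 · 2.915 - 1.282
z_β = 0.205

Power = Φ(z_β) = Φ(0.205) ≈ 0.581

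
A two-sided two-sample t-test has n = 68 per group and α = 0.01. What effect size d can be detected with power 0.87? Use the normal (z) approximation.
d ≈ 0.63

Minimum detectable effect (two-sample t-test, normal approximation):
d = (z_{α/2} + z_β) / √(n/2)
d = (2.576 + 1.126) / √(68/2)
d = 3.702 / 5.831
d ≈ 0.63

By Cohen's convention (0.2 small / 0.5 medium / 0.8 large): medium effect.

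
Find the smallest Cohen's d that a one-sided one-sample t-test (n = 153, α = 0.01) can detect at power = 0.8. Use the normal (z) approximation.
d ≈ 0.26

Minimum detectable effect (one-sample t-test, normal approximation):
d = (z_α + z_β) / √n
d = (2.326 + 0.842) / √153
d = 3.168 / 12.369
d ≈ 0.26

By Cohen's convention (0.2 small / 0.5 medium / 0.8 large): small effect.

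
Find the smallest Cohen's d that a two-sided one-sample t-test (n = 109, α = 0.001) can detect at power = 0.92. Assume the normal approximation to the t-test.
d ≈ 0.45

Minimum detectable effect (one-sample t-test, normal approximation):
d = (z_{α/2} + z_β) / √n
d = (3.291 + 1.405) / √109
d = 4.696 / 10.440
d ≈ 0.45

By Cohen's convention (0.2 small / 0.5 medium / 0.8 large): small effect.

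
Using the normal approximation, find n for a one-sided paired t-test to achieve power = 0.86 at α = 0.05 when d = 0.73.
n = 14 pairs

Sample size formula (paired t-test, normal approximation):
n = ((z_α + z_β) / d)²

z_α = 1.645 (for α = 0.05, one-sided)
z_β = 1.080 (for power = 0.86)
d = 0.73

n = ((1.645 + 1.080) / 0.73)²
n = (3.733)²
n ≈ 13.94
Round up to the next whole number: n = 14 pairs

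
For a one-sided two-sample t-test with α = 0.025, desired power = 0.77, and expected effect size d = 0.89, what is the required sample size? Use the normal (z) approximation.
n = 19 per group

Sample size formula (two-sample t-test, normal approximation):
n = 2 · ((z_α + z_β) / d)²

z_α = 1.960 (for α = 0.025, one-sided)
z_β = 0.739 (for power = 0.77)
d = 0.89

n = 2 · ((1.960 + 0.739) / 0.89)²
n = 2 · (3.033)²
n ≈ 18.40
Round up to the next whole number: n = 19 per group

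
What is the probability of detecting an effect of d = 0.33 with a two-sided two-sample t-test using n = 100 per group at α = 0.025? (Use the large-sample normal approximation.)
Power ≈ 0.54

Power calculation (two-sample t-test, normal approximation):
z_β = d · √(n/2) - z_{α/2}
z_β = 0.33 · √(100/2) - 2.241
z_β = 0.33 · 7.071 - 2.241
z_β = 0.092

Power = Φ(z_β) = Φ(0.092) ≈ 0.537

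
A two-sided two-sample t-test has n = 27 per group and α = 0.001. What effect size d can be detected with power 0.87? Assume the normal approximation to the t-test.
d ≈ 1.20

Minimum detectable effect (two-sample t-test, normal approximation):
d = (z_{α/2} + z_β) / √(n/2)
d = (3.291 + 1.126) / √(27/2)
d = 4.417 / 3.674
d ≈ 1.20

By Cohen's convention (0.2 small / 0.5 medium / 0.8 large): large effect.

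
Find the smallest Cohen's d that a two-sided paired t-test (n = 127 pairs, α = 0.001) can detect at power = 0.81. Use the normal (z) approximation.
d ≈ 0.37

Minimum detectable effect (paired t-test, normal approximation):
d = (z_{α/2} + z_β) / √n
d = (3.291 + 0.878) / √127
d = 4.168 / 11.269
d ≈ 0.37

By Cohen's convention (0.2 small / 0.5 medium / 0.8 large): small effect.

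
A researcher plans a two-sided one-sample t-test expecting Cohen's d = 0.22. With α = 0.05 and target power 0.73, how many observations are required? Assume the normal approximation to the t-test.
n = 137

Sample size formula (one-sample t-test, normal approximation):
n = ((z_{α/2} + z_β) / d)²

z_{α/2} = 1.960 (for α = 0.05, two-sided)
z_β = 0.613 (for power = 0.73)
d = 0.22

n = ((1.960 + 0.613) / 0.22)²
n = (11.695)²
n ≈ 136.77
Round up to the next whole number: n = 137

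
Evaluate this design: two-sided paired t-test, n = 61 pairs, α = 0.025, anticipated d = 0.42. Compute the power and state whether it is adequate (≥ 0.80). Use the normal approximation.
Power ≈ 0.85; the study is adequately powered (power ≥ 0.80)

Power calculation (paired t-test, normal approximation):
z_β = d · √n - z_{α/2}
z_β = 0.42 · √61 - 2.241
z_β = 0.42 · 7.810 - 2.241
z_β = 1.039

Power = Φ(z_β) = Φ(1.039) ≈ 0.851

Effect size d = 0.42 is small by Cohen's convention (0.2/0.5/0.8).

Threshold: power ≥ 0.80 is conventionally adequate.
Power ≈ 0.85 → the study is adequately powered (power ≥ 0.80).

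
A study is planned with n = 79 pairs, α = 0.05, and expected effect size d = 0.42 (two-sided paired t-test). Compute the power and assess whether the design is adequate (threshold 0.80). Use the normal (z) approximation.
Power ≈ 0.96; the study is adequately powered (power ≥ 0.80)

Power calculation (paired t-test, normal approximation):
z_β = d · √n - z_{α/2}
z_β = 0.42 · √79 - 1.960
z_β = 0.42 · 8.888 - 1.960
z_β = 1.773

Power = Φ(z_β) = Φ(1.773) ≈ 0.962

Effect size d = 0.42 is small by Cohen's convention (0.2/0.5/0.8).

Threshold: power ≥ 0.80 is conventionally adequate.
Power ≈ 0.96 → the study is adequately powered (power ≥ 0.80).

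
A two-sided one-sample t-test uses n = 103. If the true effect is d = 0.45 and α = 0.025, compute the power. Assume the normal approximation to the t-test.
Power ≈ 0.99

Power calculation (one-sample t-test, normal approximation):
z_β = d · √n - z_{α/2}
z_β = 0.45 · √103 - 2.241
z_β = 0.45 · 10.149 - 2.241
z_β = 2.326

Power = Φ(z_β) = Φ(2.326) ≈ 0.990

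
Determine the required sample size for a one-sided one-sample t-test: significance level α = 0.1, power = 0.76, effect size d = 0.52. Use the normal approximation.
n = 15

Sample size formula (one-sample t-test, normal approximation):
n = ((z_α + z_β) / d)²

z_α = 1.282 (for α = 0.1, one-sided)
z_β = 0.706 (for power = 0.76)
d = 0.52

n = ((1.282 + 0.706) / 0.52)²
n = (3.823)²
n ≈ 14.62
Round up to the next whole number: n = 15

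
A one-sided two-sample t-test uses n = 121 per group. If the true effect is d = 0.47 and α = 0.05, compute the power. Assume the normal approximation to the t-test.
Power ≈ 0.98

Power calculation (two-sample t-test, normal approximation):
z_β = d · √(n/2) - z_α
z_β = 0.47 · √(121/2) - 1.645
z_β = 0.47 · 7.778 - 1.645
z_β = 2.011

Power = Φ(z_β) = Φ(2.011) ≈ 0.978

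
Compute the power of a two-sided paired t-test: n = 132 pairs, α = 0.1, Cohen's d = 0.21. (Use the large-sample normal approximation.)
Power ≈ 0.78

Power calculation (paired t-test, normal approximation):
z_β = d · √n - z_{α/2}
z_β = 0.21 · √132 - 1.645
z_β = 0.21 · 11.489 - 1.645
z_β = 0.768

Power = Φ(z_β) = Φ(0.768) ≈ 0.779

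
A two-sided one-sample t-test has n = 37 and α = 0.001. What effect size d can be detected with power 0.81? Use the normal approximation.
d ≈ 0.69

Minimum detectable effect (one-sample t-test, normal approximation):
d = (z_{α/2} + z_β) / √n
d = (3.291 + 0.878) / √37
d = 4.168 / 6.083
d ≈ 0.69

By Cohen's convention (0.2 small / 0.5 medium / 0.8 large): medium effect.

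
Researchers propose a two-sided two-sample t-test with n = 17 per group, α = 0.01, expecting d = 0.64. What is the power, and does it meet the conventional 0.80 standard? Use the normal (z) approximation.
Power ≈ 0.24; the study is underpowered (power < 0.80)

Power calculation (two-sample t-test, normal approximation):
z_β = d · √(n/2) - z_{α/2}
z_β = 0.64 · √(17/2) - 2.576
z_β = 0.64 · 2.915 - 2.576
z_β = -0.710

Power = Φ(z_β) = Φ(-0.710) ≈ 0.239

Effect size d = 0.64 is medium by Cohen's convention (0.2/0.5/0.8).

Threshold: power ≥ 0.80 is conventionally adequate.
Power ≈ 0.24 → the study is underpowered (power < 0.80).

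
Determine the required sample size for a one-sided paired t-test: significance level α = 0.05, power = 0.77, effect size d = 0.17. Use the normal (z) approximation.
n = 197 pairs

Sample size formula (paired t-test, normal approximation):
n = ((z_α + z_β) / d)²

z_α = 1.645 (for α = 0.05, one-sided)
z_β = 0.739 (for power = 0.77)
d = 0.17

n = ((1.645 + 0.739) / 0.17)²
n = (14.024)²
n ≈ 196.67
Round up to the next whole number: n = 197 pairs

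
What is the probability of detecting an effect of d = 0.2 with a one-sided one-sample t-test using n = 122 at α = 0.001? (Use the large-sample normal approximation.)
Power ≈ 0.19

Power calculation (one-sample t-test, normal approximation):
z_β = d · √n - z_α
z_β = 0.2 · √122 - 3.090
z_β = 0.2 · 11.045 - 3.090
z_β = -0.881

Power = Φ(z_β) = Φ(-0.881) ≈ 0.189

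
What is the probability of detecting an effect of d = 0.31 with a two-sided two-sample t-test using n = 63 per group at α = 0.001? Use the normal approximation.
Power ≈ 0.06

Power calculation (two-sample t-test, normal approximation):
z_β = d · √(n/2) - z_{α/2}
z_β = 0.31 · √(63/2) - 3.291
z_β = 0.31 · 5.612 - 3.291
z_β = -1.551

Power = Φ(z_β) = Φ(-1.551) ≈ 0.060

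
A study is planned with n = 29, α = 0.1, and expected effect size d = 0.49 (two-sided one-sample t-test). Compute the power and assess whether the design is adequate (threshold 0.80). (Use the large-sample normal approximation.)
Power ≈ 0.84; the study is adequately powered (power ≥ 0.80)

Power calculation (one-sample t-test, normal approximation):
z_β = d · √n - z_{α/2}
z_β = 0.49 · √29 - 1.645
z_β = 0.49 · 5.385 - 1.645
z_β = 0.994

Power = Φ(z_β) = Φ(0.994) ≈ 0.840

Effect size d = 0.49 is small by Cohen's convention (0.2/0.5/0.8).

Threshold: power ≥ 0.80 is conventionally adequate.
Power ≈ 0.84 → the study is adequately powered (power ≥ 0.80).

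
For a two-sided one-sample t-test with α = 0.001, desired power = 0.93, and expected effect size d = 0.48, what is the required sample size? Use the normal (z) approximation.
n = 99

Sample size formula (one-sample t-test, normal approximation):
n = ((z_{α/2} + z_β) / d)²

z_{α/2} = 3.291 (for α = 0.001, two-sided)
z_β = 1.476 (for power = 0.93)
d = 0.48

n = ((3.291 + 1.476) / 0.48)²
n = (9.931)²
n ≈ 98.62
Round up to the next whole number: n = 99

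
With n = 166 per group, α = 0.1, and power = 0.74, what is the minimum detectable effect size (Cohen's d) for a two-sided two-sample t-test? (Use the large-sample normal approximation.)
d ≈ 0.25

Minimum detectable effect (two-sample t-test, normal approximation):
d = (z_{α/2} + z_β) / √(n/2)
d = (1.645 + 0.643) / √(166/2)
d = 2.288 / 9.110
d ≈ 0.25

By Cohen's convention (0.2 small / 0.5 medium / 0.8 large): small effect.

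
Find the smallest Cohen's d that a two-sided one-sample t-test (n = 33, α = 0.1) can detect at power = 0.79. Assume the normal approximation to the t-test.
d ≈ 0.43

Minimum detectable effect (one-sample t-test, normal approximation):
d = (z_{α/2} + z_β) / √n
d = (1.645 + 0.806) / √33
d = 2.451 / 5.745
d ≈ 0.43

By Cohen's convention (0.2 small / 0.5 medium / 0.8 large): small effect.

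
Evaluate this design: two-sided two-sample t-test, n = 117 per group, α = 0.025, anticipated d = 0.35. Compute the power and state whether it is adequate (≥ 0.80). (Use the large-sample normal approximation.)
Power ≈ 0.67; the study is underpowered (power < 0.80)

Power calculation (two-sample t-test, normal approximation):
z_β = d · √(n/2) - z_{α/2}
z_β = 0.35 · √(117/2) - 2.241
z_β = 0.35 · 7.649 - 2.241
z_β = 0.436

Power = Φ(z_β) = Φ(0.436) ≈ 0.668

Effect size d = 0.35 is small by Cohen's convention (0.2/0.5/0.8).

Threshold: power ≥ 0.80 is conventionally adequate.
Power ≈ 0.67 → the study is underpowered (power < 0.80).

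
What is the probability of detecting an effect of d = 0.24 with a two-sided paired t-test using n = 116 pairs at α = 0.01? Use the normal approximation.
Power ≈ 0.50

Power calculation (paired t-test, normal approximation):
z_β = d · √n - z_{α/2}
z_β = 0.24 · √116 - 2.576
z_β = 0.24 · 10.770 - 2.576
z_β = 0.009

Power = Φ(z_β) = Φ(0.009) ≈ 0.504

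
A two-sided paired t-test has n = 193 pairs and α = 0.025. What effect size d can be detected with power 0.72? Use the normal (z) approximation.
d ≈ 0.20

Minimum detectable effect (paired t-test, normal approximation):
d = (z_{α/2} + z_β) / √n
d = (2.241 + 0.583) / √193
d = 2.824 / 13.892
d ≈ 0.20

By Cohen's convention (0.2 small / 0.5 medium / 0.8 large): small effect.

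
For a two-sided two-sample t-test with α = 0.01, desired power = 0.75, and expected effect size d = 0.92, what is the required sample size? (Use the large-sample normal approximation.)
n = 25 per group

Sample size formula (two-sample t-test, normal approximation):
n = 2 · ((z_{α/2} + z_β) / d)²

z_{α/2} = 2.576 (for α = 0.01, two-sided)
z_β = 0.674 (for power = 0.75)
d = 0.92

n = 2 · ((2.576 + 0.674) / 0.92)²
n = 2 · (3.533)²
n ≈ 24.96
Round up to the next whole number: n = 25 per group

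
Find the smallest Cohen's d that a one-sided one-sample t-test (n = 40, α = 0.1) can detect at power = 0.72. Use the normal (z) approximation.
d ≈ 0.29

Minimum detectable effect (one-sample t-test, normal approximation):
d = (z_α + z_β) / √n
d = (1.282 + 0.583) / √40
d = 1.864 / 6.325
d ≈ 0.29

By Cohen's convention (0.2 small / 0.5 medium / 0.8 large): small effect.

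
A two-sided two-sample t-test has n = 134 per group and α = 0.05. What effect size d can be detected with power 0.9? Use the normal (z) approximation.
d ≈ 0.40

Minimum detectable effect (two-sample t-test, normal approximation):
d = (z_{α/2} + z_β) / √(n/2)
d = (1.960 + 1.282) / √(134/2)
d = 3.242 / 8.185
d ≈ 0.40

By Cohen's convention (0.2 small / 0.5 medium / 0.8 large): small effect.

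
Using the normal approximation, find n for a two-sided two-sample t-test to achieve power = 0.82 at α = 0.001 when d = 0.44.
n = 183 per group

Sample size formula (two-sample t-test, normal approximation):
n = 2 · ((z_{α/2} + z_β) / d)²

z_{α/2} = 3.291 (for α = 0.001, two-sided)
z_β = 0.915 (for power = 0.82)
d = 0.44

n = 2 · ((3.291 + 0.915) / 0.44)²
n = 2 · (9.559)²
n ≈ 182.75
Round up to the next whole number: n = 183 per group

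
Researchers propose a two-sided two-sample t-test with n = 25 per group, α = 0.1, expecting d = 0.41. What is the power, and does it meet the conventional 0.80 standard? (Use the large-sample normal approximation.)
Power ≈ 0.42; the study is underpowered (power < 0.80)

Power calculation (two-sample t-test, normal approximation):
z_β = d · √(n/2) - z_{α/2}
z_β = 0.41 · √(25/2) - 1.645
z_β = 0.41 · 3.536 - 1.645
z_β = -0.195

Power = Φ(z_β) = Φ(-0.195) ≈ 0.423

Effect size d = 0.41 is small by Cohen's convention (0.2/0.5/0.8).

Threshold: power ≥ 0.80 is conventionally adequate.
Power ≈ 0.42 → the study is underpowered (power < 0.80).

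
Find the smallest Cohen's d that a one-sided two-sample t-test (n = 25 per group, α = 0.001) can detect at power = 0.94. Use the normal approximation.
d ≈ 1.31

Minimum detectable effect (two-sample t-test, normal approximation):
d = (z_α + z_β) / √(n/2)
d = (3.090 + 1.555) / √(25/2)
d = 4.645 / 3.536
d ≈ 1.31

By Cohen's convention (0.2 small / 0.5 medium / 0.8 large): large effect.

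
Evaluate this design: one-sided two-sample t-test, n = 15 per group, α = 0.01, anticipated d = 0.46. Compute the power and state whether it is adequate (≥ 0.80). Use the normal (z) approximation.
Power ≈ 0.14; the study is underpowered (power < 0.80)

Power calculation (two-sample t-test, normal approximation):
z_β = d · √(n/2) - z_α
z_β = 0.46 · √(15/2) - 2.326
z_β = 0.46 · 2.739 - 2.326
z_β = -1.067

Power = Φ(z_β) = Φ(-1.067) ≈ 0.143

Effect size d = 0.46 is small by Cohen's convention (0.2/0.5/0.8).

Threshold: power ≥ 0.80 is conventionally adequate.
Power ≈ 0.14 → the study is underpowered (power < 0.80).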